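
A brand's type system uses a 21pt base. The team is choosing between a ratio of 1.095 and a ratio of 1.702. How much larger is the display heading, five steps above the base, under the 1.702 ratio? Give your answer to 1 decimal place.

266.9pt

At 1.095: 21.0 × 1.095⁵ = 33.059pt
At 1.702: 21.0 × 1.702⁵ = 299.928pt
Difference: 299.928 − 33.059 = 266.869pt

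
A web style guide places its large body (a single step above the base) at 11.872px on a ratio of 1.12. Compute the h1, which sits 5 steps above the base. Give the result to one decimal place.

11.872 × 1.12⁴ = 11.872 × 1.57352 ≈ 18.681

18.7px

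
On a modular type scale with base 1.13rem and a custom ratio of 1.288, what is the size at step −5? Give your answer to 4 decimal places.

A modular type scale is a geometric sequence: sizeₙ = base × rⁿ.
1.13 ÷ 1.288⁵ = 1.13 ÷ 3.54470 ≈ 0.3188

0.3188rem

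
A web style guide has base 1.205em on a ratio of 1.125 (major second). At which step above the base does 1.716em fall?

3

1.125ⁿ = 1.716 / 1.205 = 1.4241
n = ln(1.4241) / ln(1.125) = 0.3535 / 0.1178 ≈ 3.00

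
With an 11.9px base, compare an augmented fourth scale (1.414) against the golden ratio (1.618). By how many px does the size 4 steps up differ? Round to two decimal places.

Augmented fourth: 11.9 × 1.414⁴ = 47.5713px
Golden ratio: 11.9 × 1.618⁴ = 81.5570px
Difference: 81.5570 − 47.5713 = 33.9857px

33.99px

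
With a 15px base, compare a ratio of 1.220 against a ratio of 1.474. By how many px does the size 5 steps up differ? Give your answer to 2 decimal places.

At 1.220: 15.0 × 1.220⁵ = 40.5406px
At 1.474: 15.0 × 1.474⁵ = 104.3707px
Difference: 104.3707 − 40.5406 = 63.8301px

63.83px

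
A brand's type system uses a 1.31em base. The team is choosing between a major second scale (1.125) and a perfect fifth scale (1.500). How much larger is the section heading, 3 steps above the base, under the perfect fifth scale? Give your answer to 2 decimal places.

2.56em

Major second: 1.31 × 1.125³ = 1.8652em
Perfect fifth: 1.31 × 1.500³ = 4.4213em
Difference: 4.4213 − 1.8652 = 2.5561em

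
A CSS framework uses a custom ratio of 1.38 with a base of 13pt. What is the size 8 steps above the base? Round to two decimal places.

13.0 × 1.38⁸ = 13.0 × 13.15324 ≈ 170.99

170.99pt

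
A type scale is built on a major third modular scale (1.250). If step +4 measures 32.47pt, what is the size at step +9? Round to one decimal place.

The gap is 9 − (4) = 5 steps, so the factor is 1.250^5.
32.47 × 1.250⁵ = 32.47 × 3.05176 ≈ 99.091

99.1pt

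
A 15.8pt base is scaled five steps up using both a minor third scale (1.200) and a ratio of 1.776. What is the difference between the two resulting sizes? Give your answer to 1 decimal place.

239.9pt

Minor third: 15.8 × 1.200⁵ = 39.315pt
At 1.776: 15.8 × 1.776⁵ = 279.172pt
Difference: 279.172 − 39.315 = 239.857pt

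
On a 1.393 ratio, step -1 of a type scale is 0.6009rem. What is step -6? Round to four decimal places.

0.1146rem

0.6009 ÷ 1.393⁵ = 0.6009 ÷ 5.24512 ≈ 0.1146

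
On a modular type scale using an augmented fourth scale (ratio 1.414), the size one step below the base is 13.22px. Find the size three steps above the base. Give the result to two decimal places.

13.22 × 1.414⁴ = 13.22 × 3.99758 ≈ 52.848

52.85px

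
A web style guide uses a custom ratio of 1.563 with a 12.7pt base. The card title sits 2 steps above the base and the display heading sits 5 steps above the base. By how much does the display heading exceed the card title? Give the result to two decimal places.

87.44pt

Step 2: 12.7 × 1.563² = 31.0257pt
Step 5: 12.7 × 1.563⁵ = 118.4673pt
Difference: 118.4673 − 31.0257 = 87.4416pt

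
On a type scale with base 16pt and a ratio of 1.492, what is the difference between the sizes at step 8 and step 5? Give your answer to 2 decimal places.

Step 5: 16.0 × 1.492⁵ = 118.2944pt
Step 8: 16.0 × 1.492⁸ = 392.8896pt
Difference: 392.8896 − 118.2944 = 274.5952pt

274.60pt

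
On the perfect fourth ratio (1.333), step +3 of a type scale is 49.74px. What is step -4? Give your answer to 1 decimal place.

6.7px

The gap is -4 − (3) = -7 steps, so the factor is 1.333^-7.
49.74 ÷ 1.333⁷ = 49.74 ÷ 7.47844 ≈ 6.651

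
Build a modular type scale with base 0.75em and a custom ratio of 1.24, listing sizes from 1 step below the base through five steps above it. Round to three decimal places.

Step -1: 0.75 ÷ 1.24 = 0.605
Step 0: 0.75em
Step 1: 0.75 × 1.24 = 0.930
Step 2: 0.75 × 1.24² = 1.153
Step 3: 0.75 × 1.24³ = 1.430
Step 4: 0.75 × 1.24⁴ = 1.773
Step 5: 0.75 × 1.24⁵ = 2.199

0.605em, 0.750em, 0.930em, 1.153em, 1.430em, 1.773em, 2.199em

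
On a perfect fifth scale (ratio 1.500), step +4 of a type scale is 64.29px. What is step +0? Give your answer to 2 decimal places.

12.70px

The gap is 0 − (4) = -4 steps, so the factor is 1.500^-4.
64.29 ÷ 1.500⁴ = 64.29 ÷ 5.06250 ≈ 12.699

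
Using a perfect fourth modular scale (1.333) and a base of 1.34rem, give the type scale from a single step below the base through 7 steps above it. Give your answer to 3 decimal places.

1.005rem, 1.340rem, 1.786rem, 2.381rem, 3.174rem, 4.231rem, 5.640rem, 7.518rem, 10.021rem

Step -1: 1.34 ÷ 1.333 = 1.005
Step 0: 1.34rem
Step 1: 1.34 × 1.333 = 1.786
Step 2: 1.34 × 1.333² = 2.381
Step 3: 1.34 × 1.333³ = 3.174
Step 4: 1.34 × 1.333⁴ = 4.231
Step 5: 1.34 × 1.333⁵ = 5.640
Step 6: 1.34 × 1.333⁶ = 7.518
Step 7: 1.34 × 1.333⁷ = 10.021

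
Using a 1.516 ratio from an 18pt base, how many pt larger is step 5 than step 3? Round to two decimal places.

81.42pt

Step 3: 18.0 × 1.516³ = 62.7148pt
Step 5: 18.0 × 1.516⁵ = 144.1347pt
Difference: 144.1347 − 62.7148 = 81.4199pt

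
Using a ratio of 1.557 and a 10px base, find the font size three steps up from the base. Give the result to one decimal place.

37.7px

Every step multiplies by the scale ratio.
10.0 × 1.557³ = 10.0 × 3.77456 ≈ 37.75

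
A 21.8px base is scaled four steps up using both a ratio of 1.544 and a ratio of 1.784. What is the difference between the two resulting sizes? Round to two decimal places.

96.93px

At 1.544: 21.8 × 1.544⁴ = 123.8927px
At 1.784: 21.8 × 1.784⁴ = 220.8187px
Difference: 220.8187 − 123.8927 = 96.9260px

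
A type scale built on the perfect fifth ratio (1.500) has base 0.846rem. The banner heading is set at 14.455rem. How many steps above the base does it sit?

1.500ⁿ = 14.455 / 0.846 = 17.0863
n = ln(17.0863) / ln(1.500) = 2.8383 / 0.4055 ≈ 7.00

7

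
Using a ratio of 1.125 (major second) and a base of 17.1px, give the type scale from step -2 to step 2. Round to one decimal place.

13.5px, 15.2px, 17.1px, 19.2px, 21.6px

Step -2: 17.1 ÷ 1.125² = 13.5
Step -1: 17.1 ÷ 1.125 = 15.2
Step 0: 17.1px
Step 1: 17.1 × 1.125 = 19.2
Step 2: 17.1 × 1.125² = 21.6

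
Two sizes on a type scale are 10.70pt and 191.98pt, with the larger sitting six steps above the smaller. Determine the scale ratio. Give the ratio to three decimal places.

The ratio satisfies 10.70 × r⁶ = 191.98, so r = (191.98 / 10.70)^(1/6).
r = 17.9421^(1/6) ≈ 1.6180

1.618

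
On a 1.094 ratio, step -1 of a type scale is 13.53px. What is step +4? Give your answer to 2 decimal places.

13.53 × 1.094⁵ = 13.53 × 1.56706 ≈ 21.202

21.20px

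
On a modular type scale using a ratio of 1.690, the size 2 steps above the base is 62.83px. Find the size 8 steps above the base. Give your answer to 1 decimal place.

1463.8px

Moving from step +2 to step +8 is 6 steps up, so multiply by r⁶.
62.83 × 1.690⁶ = 62.83 × 23.29809 ≈ 1463.819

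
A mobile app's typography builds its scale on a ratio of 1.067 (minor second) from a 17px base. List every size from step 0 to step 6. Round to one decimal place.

Step 0: 17px
Step 1: 17.0 × 1.067 = 18.1
Step 2: 17.0 × 1.067² = 19.4
Step 3: 17.0 × 1.067³ = 20.7
Step 4: 17.0 × 1.067⁴ = 22.0
Step 5: 17.0 × 1.067⁵ = 23.5
Step 6: 17.0 × 1.067⁶ = 25.1

17.0px, 18.1px, 19.4px, 20.7px, 22.0px, 23.5px, 25.1px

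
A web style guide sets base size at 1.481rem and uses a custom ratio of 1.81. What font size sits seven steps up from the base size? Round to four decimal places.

1.481 × 1.81⁷ = 1.481 × 63.64291 ≈ 94.2551

94.2551rem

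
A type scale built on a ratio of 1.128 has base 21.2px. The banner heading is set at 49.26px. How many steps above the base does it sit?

1.128ⁿ = 49.26 / 21.2 = 2.3236
n = ln(2.3236) / ln(1.128) = 0.8431 / 0.1204 ≈ 7.00

7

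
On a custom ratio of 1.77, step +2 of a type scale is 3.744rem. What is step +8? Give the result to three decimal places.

3.744 × 1.77⁶ = 3.744 × 30.74961 ≈ 115.127

115.127rem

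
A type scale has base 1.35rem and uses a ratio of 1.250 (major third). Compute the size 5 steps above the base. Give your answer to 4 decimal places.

4.1199rem

A modular type scale is a geometric sequence: sizeₙ = base × rⁿ.
1.35 × 1.250⁵ = 1.35 × 3.05176 ≈ 4.1199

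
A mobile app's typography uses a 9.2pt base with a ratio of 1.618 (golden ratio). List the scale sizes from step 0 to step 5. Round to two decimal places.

9.20pt, 14.89pt, 24.08pt, 38.97pt, 63.05pt, 102.02pt

Step 0: 9.2pt
Step 1: 9.2 × 1.618 = 14.89
Step 2: 9.2 × 1.618² = 24.08
Step 3: 9.2 × 1.618³ = 38.97
Step 4: 9.2 × 1.618⁴ = 63.05
Step 5: 9.2 × 1.618⁵ = 102.02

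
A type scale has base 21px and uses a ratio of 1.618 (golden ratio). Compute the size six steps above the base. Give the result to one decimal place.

21.0 × 1.618⁶ = 21.0 × 17.94201 ≈ 376.78

376.8px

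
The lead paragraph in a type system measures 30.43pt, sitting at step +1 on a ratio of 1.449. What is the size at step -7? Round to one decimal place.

The gap is -7 − (1) = -8 steps, so the factor is 1.449^-8.
30.43 ÷ 1.449⁸ = 30.43 ÷ 19.43332 ≈ 1.566

1.6pt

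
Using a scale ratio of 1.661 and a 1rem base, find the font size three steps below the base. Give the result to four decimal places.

0.2182rem

Every step multiplies by the scale ratio.
1.0 ÷ 1.661³ = 1.0 ÷ 4.58257 ≈ 0.2182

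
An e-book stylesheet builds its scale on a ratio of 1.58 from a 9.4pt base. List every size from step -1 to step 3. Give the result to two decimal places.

Step -1: 9.4 ÷ 1.58 = 5.95
Step 0: 9.4pt
Step 1: 9.4 × 1.58 = 14.85
Step 2: 9.4 × 1.58² = 23.47
Step 3: 9.4 × 1.58³ = 37.08

5.95pt, 9.40pt, 14.85pt, 23.47pt, 37.08pt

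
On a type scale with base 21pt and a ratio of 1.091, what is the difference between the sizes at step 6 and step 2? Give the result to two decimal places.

Step 2: 21.0 × 1.091² = 24.9959pt
Step 6: 21.0 × 1.091⁶ = 35.4134pt
Difference: 35.4134 − 24.9959 = 10.4175pt

10.42pt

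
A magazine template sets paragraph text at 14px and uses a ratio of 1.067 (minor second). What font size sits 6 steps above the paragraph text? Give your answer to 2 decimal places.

A modular type scale is a geometric sequence: sizeₙ = base × rⁿ.
14.0 × 1.067⁶ = 14.0 × 1.47566 ≈ 20.66

20.66px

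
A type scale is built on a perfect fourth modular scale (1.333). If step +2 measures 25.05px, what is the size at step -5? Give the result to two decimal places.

Moving from step +2 to step -5 is 7 steps down, so divide by r⁷.
25.05 ÷ 1.333⁷ = 25.05 ÷ 7.47844 ≈ 3.350

3.35px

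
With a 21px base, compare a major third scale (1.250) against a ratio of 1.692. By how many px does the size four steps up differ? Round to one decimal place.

Major third: 21.0 × 1.250⁴ = 51.270px
At 1.692: 21.0 × 1.692⁴ = 172.116px
Difference: 172.116 − 51.270 = 120.846px

120.8px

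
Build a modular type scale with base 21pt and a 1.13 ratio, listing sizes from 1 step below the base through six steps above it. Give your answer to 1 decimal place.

18.6pt, 21.0pt, 23.7pt, 26.8pt, 30.3pt, 34.2pt, 38.7pt, 43.7pt

Step -1: 21.0 ÷ 1.13 = 18.6
Step 0: 21pt
Step 1: 21.0 × 1.13 = 23.7
Step 2: 21.0 × 1.13² = 26.8
Step 3: 21.0 × 1.13³ = 30.3
Step 4: 21.0 × 1.13⁴ = 34.2
Step 5: 21.0 × 1.13⁵ = 38.7
Step 6: 21.0 × 1.13⁶ = 43.7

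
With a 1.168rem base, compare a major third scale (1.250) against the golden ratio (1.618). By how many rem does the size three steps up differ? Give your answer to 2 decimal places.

2.67rem

Major third: 1.168 × 1.250³ = 2.2812rem
Golden ratio: 1.168 × 1.618³ = 4.9474rem
Difference: 4.9474 − 2.2812 = 2.6662rem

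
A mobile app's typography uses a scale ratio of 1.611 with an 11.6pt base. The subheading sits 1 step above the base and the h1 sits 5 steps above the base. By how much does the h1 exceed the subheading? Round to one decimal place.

Step 1: 11.6 × 1.611 = 18.688pt
Step 5: 11.6 × 1.611⁵ = 125.874pt
Difference: 125.874 − 18.688 = 107.186pt

107.2pt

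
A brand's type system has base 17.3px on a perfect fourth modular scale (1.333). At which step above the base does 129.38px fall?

7

1.333ⁿ = 129.38 / 17.3 = 7.4786
n = ln(7.4786) / ln(1.333) = 2.0120 / 0.2874 ≈ 7.00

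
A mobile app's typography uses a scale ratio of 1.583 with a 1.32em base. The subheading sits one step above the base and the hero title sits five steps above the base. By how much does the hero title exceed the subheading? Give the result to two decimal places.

Step 1: 1.32 × 1.583 = 2.0896em
Step 5: 1.32 × 1.583⁵ = 13.1213em
Difference: 13.1213 − 2.0896 = 11.0317em

11.03em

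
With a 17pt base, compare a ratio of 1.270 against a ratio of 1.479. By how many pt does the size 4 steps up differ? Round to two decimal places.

At 1.270: 17.0 × 1.270⁴ = 44.2246pt
At 1.479: 17.0 × 1.479⁴ = 81.3433pt
Difference: 81.3433 − 44.2246 = 37.1187pt

37.12pt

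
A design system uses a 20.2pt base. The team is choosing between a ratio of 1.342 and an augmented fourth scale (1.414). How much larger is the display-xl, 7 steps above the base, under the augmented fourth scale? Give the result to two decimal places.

69.95pt

At 1.342: 20.2 × 1.342⁷ = 158.3503pt
Augmented fourth: 20.2 × 1.414⁷ = 228.2954pt
Difference: 228.2954 − 158.3503 = 69.9451pt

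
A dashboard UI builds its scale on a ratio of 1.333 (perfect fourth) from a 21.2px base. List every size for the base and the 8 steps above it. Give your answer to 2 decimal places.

Step 0: 21.2px
Step 1: 21.2 × 1.333 = 28.26
Step 2: 21.2 × 1.333² = 37.67
Step 3: 21.2 × 1.333³ = 50.21
Step 4: 21.2 × 1.333⁴ = 66.94
Step 5: 21.2 × 1.333⁵ = 89.23
Step 6: 21.2 × 1.333⁶ = 118.94
Step 7: 21.2 × 1.333⁷ = 158.54
Step 8: 21.2 × 1.333⁸ = 211.34

21.20px, 28.26px, 37.67px, 50.21px, 66.94px, 89.23px, 118.94px, 158.54px, 211.34px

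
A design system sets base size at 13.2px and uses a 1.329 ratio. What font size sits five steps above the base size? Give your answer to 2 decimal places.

54.73px

Each step on a modular scale multiplies by the ratio, so the size n steps from the base is base × ratioⁿ.
13.2 × 1.329⁵ = 13.2 × 4.14596 ≈ 54.73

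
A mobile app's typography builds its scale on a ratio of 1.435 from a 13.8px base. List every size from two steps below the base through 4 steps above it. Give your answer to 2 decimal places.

Step -2: 13.8 ÷ 1.435² = 6.70
Step -1: 13.8 ÷ 1.435 = 9.62
Step 0: 13.8px
Step 1: 13.8 × 1.435 = 19.80
Step 2: 13.8 × 1.435² = 28.42
Step 3: 13.8 × 1.435³ = 40.78
Step 4: 13.8 × 1.435⁴ = 58.52

6.70px, 9.62px, 13.80px, 19.80px, 28.42px, 40.78px, 58.52px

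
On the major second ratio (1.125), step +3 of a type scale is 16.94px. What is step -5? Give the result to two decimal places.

6.60px

The gap is -5 − (3) = -8 steps, so the factor is 1.125^-8.
16.94 ÷ 1.125⁸ = 16.94 ÷ 2.56578 ≈ 6.602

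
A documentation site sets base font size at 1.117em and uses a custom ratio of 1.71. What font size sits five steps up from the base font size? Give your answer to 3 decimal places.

16.332em

1.117 × 1.71⁵ = 1.117 × 14.62112 ≈ 16.332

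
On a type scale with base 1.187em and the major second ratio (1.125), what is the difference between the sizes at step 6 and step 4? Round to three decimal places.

0.505em

Step 4: 1.187 × 1.125⁴ = 1.90134em
Step 6: 1.187 × 1.125⁶ = 2.40639em
Difference: 2.40639 − 1.90134 = 0.50505em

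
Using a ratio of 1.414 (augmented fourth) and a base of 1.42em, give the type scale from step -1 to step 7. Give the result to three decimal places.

Step -1: 1.42 ÷ 1.414 = 1.004
Step 0: 1.42em
Step 1: 1.42 × 1.414 = 2.008
Step 2: 1.42 × 1.414² = 2.839
Step 3: 1.42 × 1.414³ = 4.015
Step 4: 1.42 × 1.414⁴ = 5.677
Step 5: 1.42 × 1.414⁵ = 8.027
Step 6: 1.42 × 1.414⁶ = 11.350
Step 7: 1.42 × 1.414⁷ = 16.048

1.004em, 1.420em, 2.008em, 2.839em, 4.015em, 5.677em, 8.027em, 11.350em, 16.048em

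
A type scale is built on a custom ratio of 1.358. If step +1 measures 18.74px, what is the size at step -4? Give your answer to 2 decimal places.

The gap is -4 − (1) = -5 steps, so the factor is 1.358^-5.
18.74 ÷ 1.358⁵ = 18.74 ÷ 4.61848 ≈ 4.058

4.06px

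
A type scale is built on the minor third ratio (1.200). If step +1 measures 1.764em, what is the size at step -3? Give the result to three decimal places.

1.764 ÷ 1.200⁴ = 1.764 ÷ 2.07360 ≈ 0.851

0.851em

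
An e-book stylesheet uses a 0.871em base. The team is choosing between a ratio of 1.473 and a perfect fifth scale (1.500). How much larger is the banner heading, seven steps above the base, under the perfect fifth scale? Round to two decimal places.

1.78em

At 1.473: 0.871 × 1.473⁷ = 13.1050em
Perfect fifth: 0.871 × 1.500⁷ = 14.8819em
Difference: 14.8819 − 13.1050 = 1.7769em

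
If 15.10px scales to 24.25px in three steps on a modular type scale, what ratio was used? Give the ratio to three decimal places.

The ratio satisfies 15.10 × r³ = 24.25, so r = (24.25 / 15.10)^(1/3).
r = 1.6060^(1/3) ≈ 1.1711

1.171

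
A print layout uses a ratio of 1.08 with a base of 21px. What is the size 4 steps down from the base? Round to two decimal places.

15.44px

21.0 ÷ 1.08⁴ = 21.0 ÷ 1.36049 ≈ 15.44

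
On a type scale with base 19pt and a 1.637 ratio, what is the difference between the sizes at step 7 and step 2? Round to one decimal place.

Step 2: 19.0 × 1.637² = 50.916pt
Step 7: 19.0 × 1.637⁷ = 598.542pt
Difference: 598.542 − 50.916 = 547.626pt

547.6pt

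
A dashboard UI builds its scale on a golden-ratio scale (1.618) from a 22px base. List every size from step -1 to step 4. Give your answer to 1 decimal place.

13.6px, 22.0px, 35.6px, 57.6px, 93.2px, 150.8px

Step -1: 22.0 ÷ 1.618 = 13.6
Step 0: 22px
Step 1: 22.0 × 1.618 = 35.6
Step 2: 22.0 × 1.618² = 57.6
Step 3: 22.0 × 1.618³ = 93.2
Step 4: 22.0 × 1.618⁴ = 150.8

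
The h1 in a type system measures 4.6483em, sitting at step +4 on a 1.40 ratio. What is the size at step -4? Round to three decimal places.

0.315em

4.6483 ÷ 1.40⁸ = 4.6483 ÷ 14.75789 ≈ 0.315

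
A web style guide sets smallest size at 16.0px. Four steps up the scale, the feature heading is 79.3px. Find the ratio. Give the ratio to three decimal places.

The ratio satisfies 16.0 × r⁴ = 79.3, so r = (79.3 / 16.0)^(1/4).
r = 4.9562^(1/4) ≈ 1.4921

1.492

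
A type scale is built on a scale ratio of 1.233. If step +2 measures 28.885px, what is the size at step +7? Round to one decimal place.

82.3px

28.885 × 1.233⁵ = 28.885 × 2.84981 ≈ 82.317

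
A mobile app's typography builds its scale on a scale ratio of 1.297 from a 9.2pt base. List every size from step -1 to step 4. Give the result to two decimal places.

Step -1: 9.2 ÷ 1.297 = 7.09
Step 0: 9.2pt
Step 1: 9.2 × 1.297 = 11.93
Step 2: 9.2 × 1.297² = 15.48
Step 3: 9.2 × 1.297³ = 20.07
Step 4: 9.2 × 1.297⁴ = 26.03

7.09pt, 9.20pt, 11.93pt, 15.48pt, 20.07pt, 26.03pt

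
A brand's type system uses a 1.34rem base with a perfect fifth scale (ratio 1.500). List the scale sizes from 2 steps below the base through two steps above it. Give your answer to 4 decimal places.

0.5956rem, 0.8933rem, 1.3400rem, 2.0100rem, 3.0150rem

Step -2: 1.34 ÷ 1.500² = 0.5956
Step -1: 1.34 ÷ 1.500 = 0.8933
Step 0: 1.34rem
Step 1: 1.34 × 1.500 = 2.0100
Step 2: 1.34 × 1.500² = 3.0150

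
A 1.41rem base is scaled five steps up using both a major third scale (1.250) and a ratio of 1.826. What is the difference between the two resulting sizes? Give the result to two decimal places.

24.32rem

Major third: 1.41 × 1.250⁵ = 4.3030rem
At 1.826: 1.41 × 1.826⁵ = 28.6235rem
Difference: 28.6235 − 4.3030 = 24.3205rem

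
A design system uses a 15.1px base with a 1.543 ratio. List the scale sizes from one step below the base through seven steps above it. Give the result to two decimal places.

9.79px, 15.10px, 23.30px, 35.95px, 55.47px, 85.59px, 132.07px, 203.79px, 314.44px

Step -1: 15.1 ÷ 1.543 = 9.79
Step 0: 15.1px
Step 1: 15.1 × 1.543 = 23.30
Step 2: 15.1 × 1.543² = 35.95
Step 3: 15.1 × 1.543³ = 55.47
Step 4: 15.1 × 1.543⁴ = 85.59
Step 5: 15.1 × 1.543⁵ = 132.07
Step 6: 15.1 × 1.543⁶ = 203.79
Step 7: 15.1 × 1.543⁷ = 314.44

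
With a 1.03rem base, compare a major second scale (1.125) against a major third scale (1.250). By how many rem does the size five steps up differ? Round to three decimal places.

Major second: 1.03 × 1.125⁵ = 1.85609rem
Major third: 1.03 × 1.250⁵ = 3.14331rem
Difference: 3.14331 − 1.85609 = 1.28722rem

1.287rem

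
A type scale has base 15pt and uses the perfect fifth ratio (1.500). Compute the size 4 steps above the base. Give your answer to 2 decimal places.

15.0 × 1.500⁴ = 15.0 × 5.06250 ≈ 75.94

75.94pt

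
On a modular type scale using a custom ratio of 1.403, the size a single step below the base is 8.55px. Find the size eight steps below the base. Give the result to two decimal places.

The gap is -8 − (-1) = -7 steps, so the factor is 1.403^-7.
8.55 ÷ 1.403⁷ = 8.55 ÷ 10.70049 ≈ 0.799

0.80px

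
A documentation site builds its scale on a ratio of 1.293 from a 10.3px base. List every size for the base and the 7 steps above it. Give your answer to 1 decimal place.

10.3px, 13.3px, 17.2px, 22.3px, 28.8px, 37.2px, 48.1px, 62.2px

Step 0: 10.3px
Step 1: 10.3 × 1.293 = 13.3
Step 2: 10.3 × 1.293² = 17.2
Step 3: 10.3 × 1.293³ = 22.3
Step 4: 10.3 × 1.293⁴ = 28.8
Step 5: 10.3 × 1.293⁵ = 37.2
Step 6: 10.3 × 1.293⁶ = 48.1
Step 7: 10.3 × 1.293⁷ = 62.2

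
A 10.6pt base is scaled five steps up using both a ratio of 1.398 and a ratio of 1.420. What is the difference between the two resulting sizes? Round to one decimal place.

At 1.398: 10.6 × 1.398⁵ = 56.603pt
At 1.420: 10.6 × 1.420⁵ = 61.199pt
Difference: 61.199 − 56.603 = 4.596pt

4.6pt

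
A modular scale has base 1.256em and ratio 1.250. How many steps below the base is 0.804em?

1.250ⁿ = 1.256 / 0.804 = 1.5622
n = ln(1.5622) / ln(1.250) = 0.4461 / 0.2231 ≈ 2.00

2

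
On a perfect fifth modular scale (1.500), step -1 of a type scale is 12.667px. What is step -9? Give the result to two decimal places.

0.49px

12.667 ÷ 1.500⁸ = 12.667 ÷ 25.62891 ≈ 0.494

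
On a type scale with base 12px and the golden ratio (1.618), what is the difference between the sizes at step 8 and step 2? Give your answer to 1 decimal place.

532.2px

Step 2: 12.0 × 1.618² = 31.415px
Step 8: 12.0 × 1.618⁸ = 563.650px
Difference: 563.650 − 31.415 = 532.235px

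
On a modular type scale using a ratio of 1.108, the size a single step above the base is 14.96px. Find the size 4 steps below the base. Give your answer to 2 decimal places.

14.96 ÷ 1.108⁵ = 14.96 ÷ 1.66993 ≈ 8.958

8.96px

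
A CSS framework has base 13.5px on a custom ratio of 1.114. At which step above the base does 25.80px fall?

6

1.114ⁿ = 25.80 / 13.5 = 1.9111
n = ln(1.9111) / ln(1.114) = 0.6477 / 0.1080 ≈ 6.00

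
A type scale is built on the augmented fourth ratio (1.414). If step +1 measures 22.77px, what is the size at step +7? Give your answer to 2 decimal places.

22.77 × 1.414⁶ = 22.77 × 7.99275 ≈ 181.995

182.00px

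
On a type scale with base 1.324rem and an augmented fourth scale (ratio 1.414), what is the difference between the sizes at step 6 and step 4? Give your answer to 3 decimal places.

Step 4: 1.324 × 1.414⁴ = 5.29280rem
Step 6: 1.324 × 1.414⁶ = 10.58241rem
Difference: 10.58241 − 5.29280 = 5.28961rem

5.290rem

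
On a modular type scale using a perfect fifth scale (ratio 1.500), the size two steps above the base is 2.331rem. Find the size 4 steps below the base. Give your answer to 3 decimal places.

The gap is -4 − (2) = -6 steps, so the factor is 1.500^-6.
2.331 ÷ 1.500⁶ = 2.331 ÷ 11.39062 ≈ 0.205

0.205rem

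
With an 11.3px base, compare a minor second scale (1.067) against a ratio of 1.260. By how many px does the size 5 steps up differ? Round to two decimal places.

Minor second: 11.3 × 1.067⁵ = 15.6279px
At 1.260: 11.3 × 1.260⁵ = 35.8865px
Difference: 35.8865 − 15.6279 = 20.2586px

20.26px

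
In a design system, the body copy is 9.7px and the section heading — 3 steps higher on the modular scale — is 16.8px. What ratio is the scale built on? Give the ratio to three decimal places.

r³ = 16.8 / 9.7, so r = (16.8/9.7)^(1/3).
r = 1.7320^(1/3) ≈ 1.2009

1.201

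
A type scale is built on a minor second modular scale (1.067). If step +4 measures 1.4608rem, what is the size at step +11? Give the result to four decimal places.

2.3001rem

1.4608 × 1.067⁷ = 1.4608 × 1.57453 ≈ 2.3001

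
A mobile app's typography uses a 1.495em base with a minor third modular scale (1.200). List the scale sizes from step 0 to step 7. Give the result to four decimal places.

Step 0: 1.495em
Step 1: 1.495 × 1.200 = 1.7940
Step 2: 1.495 × 1.200² = 2.1528
Step 3: 1.495 × 1.200³ = 2.5834
Step 4: 1.495 × 1.200⁴ = 3.1000
Step 5: 1.495 × 1.200⁵ = 3.7200
Step 6: 1.495 × 1.200⁶ = 4.4640
Step 7: 1.495 × 1.200⁷ = 5.3569

1.4950em, 1.7940em, 2.1528em, 2.5834em, 3.1000em, 3.7200em, 4.4640em, 5.3569em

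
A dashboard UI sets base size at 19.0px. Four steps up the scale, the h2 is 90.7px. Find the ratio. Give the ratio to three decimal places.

1.478

r⁴ = 90.7 / 19.0, so r = (90.7/19.0)^(1/4).
r = 4.7737^(1/4) ≈ 1.4781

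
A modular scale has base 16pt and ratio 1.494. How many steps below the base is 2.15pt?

5

1.494ⁿ = 16 / 2.15 = 7.4419
n = ln(7.4419) / ln(1.494) = 2.0071 / 0.4015 ≈ 5.00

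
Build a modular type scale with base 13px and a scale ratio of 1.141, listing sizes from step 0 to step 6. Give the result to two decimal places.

Step 0: 13px
Step 1: 13.0 × 1.141 = 14.83
Step 2: 13.0 × 1.141² = 16.92
Step 3: 13.0 × 1.141³ = 19.31
Step 4: 13.0 × 1.141⁴ = 22.03
Step 5: 13.0 × 1.141⁵ = 25.14
Step 6: 13.0 × 1.141⁶ = 28.69

13.00px, 14.83px, 16.92px, 19.31px, 22.03px, 25.14px, 28.69px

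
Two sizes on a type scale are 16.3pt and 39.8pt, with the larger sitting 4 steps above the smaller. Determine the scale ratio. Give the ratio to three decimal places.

The ratio satisfies 16.3 × r⁴ = 39.8, so r = (39.8 / 16.3)^(1/4).
r = 2.4417^(1/4) ≈ 1.2500

1.250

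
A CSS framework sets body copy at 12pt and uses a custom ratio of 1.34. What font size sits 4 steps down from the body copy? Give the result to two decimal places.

3.72pt

12.0 ÷ 1.34⁴ = 12.0 ÷ 3.22418 ≈ 3.72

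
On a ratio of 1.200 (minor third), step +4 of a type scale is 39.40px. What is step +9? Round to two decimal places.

98.04px

The gap is 9 − (4) = 5 steps, so the factor is 1.200^5.
39.40 × 1.200⁵ = 39.40 × 2.48832 ≈ 98.040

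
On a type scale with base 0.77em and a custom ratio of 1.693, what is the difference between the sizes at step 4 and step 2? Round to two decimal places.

Step 2: 0.77 × 1.693² = 2.2070em
Step 4: 0.77 × 1.693⁴ = 6.3258em
Difference: 6.3258 − 2.2070 = 4.1188em

4.12em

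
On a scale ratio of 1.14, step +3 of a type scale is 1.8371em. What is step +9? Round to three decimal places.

4.032em

The gap is 9 − (3) = 6 steps, so the factor is 1.14^6.
1.8371 × 1.14⁶ = 1.8371 × 2.19497 ≈ 4.032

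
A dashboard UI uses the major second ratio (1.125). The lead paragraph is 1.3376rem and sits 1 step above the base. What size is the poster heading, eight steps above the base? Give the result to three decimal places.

1.3376 × 1.125⁷ = 1.3376 × 2.28070 ≈ 3.051

3.051rem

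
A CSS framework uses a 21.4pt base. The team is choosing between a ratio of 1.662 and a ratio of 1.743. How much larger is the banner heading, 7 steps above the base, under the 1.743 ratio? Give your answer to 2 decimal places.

296.31pt

At 1.662: 21.4 × 1.662⁷ = 749.6023pt
At 1.743: 21.4 × 1.743⁷ = 1045.9128pt
Difference: 1045.9128 − 749.6023 = 296.3105pt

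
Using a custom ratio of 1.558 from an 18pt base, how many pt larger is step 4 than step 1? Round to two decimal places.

78.01pt

Step 1: 18.0 × 1.558 = 28.0440pt
Step 4: 18.0 × 1.558⁴ = 106.0577pt
Difference: 106.0577 − 28.0440 = 78.0137pt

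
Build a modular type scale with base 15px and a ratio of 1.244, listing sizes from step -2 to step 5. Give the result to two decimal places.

Step -2: 15.0 ÷ 1.244² = 9.69
Step -1: 15.0 ÷ 1.244 = 12.06
Step 0: 15px
Step 1: 15.0 × 1.244 = 18.66
Step 2: 15.0 × 1.244² = 23.21
Step 3: 15.0 × 1.244³ = 28.88
Step 4: 15.0 × 1.244⁴ = 35.92
Step 5: 15.0 × 1.244⁵ = 44.69

9.69px, 12.06px, 15.00px, 18.66px, 23.21px, 28.88px, 35.92px, 44.69px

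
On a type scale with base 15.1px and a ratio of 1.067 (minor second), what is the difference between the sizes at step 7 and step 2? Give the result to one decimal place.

Step 2: 15.1 × 1.067² = 17.191px
Step 7: 15.1 × 1.067⁷ = 23.775px
Difference: 23.775 − 17.191 = 6.584px

6.6px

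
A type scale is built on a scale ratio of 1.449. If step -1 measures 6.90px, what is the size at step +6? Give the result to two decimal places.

92.54px

6.90 × 1.449⁷ = 6.90 × 13.41154 ≈ 92.540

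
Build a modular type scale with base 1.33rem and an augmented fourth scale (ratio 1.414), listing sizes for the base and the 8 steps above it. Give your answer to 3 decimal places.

1.330rem, 1.881rem, 2.659rem, 3.760rem, 5.317rem, 7.518rem, 10.630rem, 15.031rem, 21.254rem

Step 0: 1.33rem
Step 1: 1.33 × 1.414 = 1.881
Step 2: 1.33 × 1.414² = 2.659
Step 3: 1.33 × 1.414³ = 3.760
Step 4: 1.33 × 1.414⁴ = 5.317
Step 5: 1.33 × 1.414⁵ = 7.518
Step 6: 1.33 × 1.414⁶ = 10.630
Step 7: 1.33 × 1.414⁷ = 15.031
Step 8: 1.33 × 1.414⁸ = 21.254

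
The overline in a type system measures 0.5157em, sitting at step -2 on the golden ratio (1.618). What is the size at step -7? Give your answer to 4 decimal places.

0.0465em

0.5157 ÷ 1.618⁵ = 0.5157 ÷ 11.08901 ≈ 0.0465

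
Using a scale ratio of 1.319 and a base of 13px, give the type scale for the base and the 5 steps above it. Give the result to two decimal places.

13.00px, 17.15px, 22.62px, 29.83px, 39.35px, 51.90px

Step 0: 13px
Step 1: 13.0 × 1.319 = 17.15
Step 2: 13.0 × 1.319² = 22.62
Step 3: 13.0 × 1.319³ = 29.83
Step 4: 13.0 × 1.319⁴ = 39.35
Step 5: 13.0 × 1.319⁵ = 51.90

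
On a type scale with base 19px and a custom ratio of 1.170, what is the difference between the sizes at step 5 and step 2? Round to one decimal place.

15.6px

Step 2: 19.0 × 1.170² = 26.009px
Step 5: 19.0 × 1.170⁵ = 41.657px
Difference: 41.657 − 26.009 = 15.648px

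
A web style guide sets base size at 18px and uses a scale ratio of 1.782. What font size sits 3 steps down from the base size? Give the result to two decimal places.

3.18px

Every step multiplies by the scale ratio.
18.0 ÷ 1.782³ = 18.0 ÷ 5.65878 ≈ 3.18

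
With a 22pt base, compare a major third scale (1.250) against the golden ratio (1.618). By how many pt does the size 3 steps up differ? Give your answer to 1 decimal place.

Major third: 22.0 × 1.250³ = 42.969pt
Golden ratio: 22.0 × 1.618³ = 93.188pt
Difference: 93.188 − 42.969 = 50.219pt

50.2pt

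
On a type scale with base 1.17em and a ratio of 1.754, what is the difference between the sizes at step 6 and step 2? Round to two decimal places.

Step 2: 1.17 × 1.754² = 3.5995em
Step 6: 1.17 × 1.754⁶ = 34.0693em
Difference: 34.0693 − 3.5995 = 30.4698em

30.47em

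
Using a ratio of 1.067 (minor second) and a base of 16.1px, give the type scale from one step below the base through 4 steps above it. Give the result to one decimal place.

Step -1: 16.1 ÷ 1.067 = 15.1
Step 0: 16.1px
Step 1: 16.1 × 1.067 = 17.2
Step 2: 16.1 × 1.067² = 18.3
Step 3: 16.1 × 1.067³ = 19.6
Step 4: 16.1 × 1.067⁴ = 20.9

15.1px, 16.1px, 17.2px, 18.3px, 19.6px, 20.9px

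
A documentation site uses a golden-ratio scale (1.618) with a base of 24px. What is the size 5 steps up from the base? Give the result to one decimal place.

Every step multiplies by the scale ratio.
24.0 × 1.618⁵ = 24.0 × 11.08901 ≈ 266.14

266.1px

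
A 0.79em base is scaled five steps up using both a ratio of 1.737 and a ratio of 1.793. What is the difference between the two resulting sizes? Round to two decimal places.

At 1.737: 0.79 × 1.737⁵ = 12.4918em
At 1.793: 0.79 × 1.793⁵ = 14.6396em
Difference: 14.6396 − 12.4918 = 2.1478em

2.15em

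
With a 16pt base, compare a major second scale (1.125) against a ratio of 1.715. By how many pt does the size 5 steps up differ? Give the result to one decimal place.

Major second: 16.0 × 1.125⁵ = 28.833pt
At 1.715: 16.0 × 1.715⁵ = 237.378pt
Difference: 237.378 − 28.833 = 208.545pt

208.5pt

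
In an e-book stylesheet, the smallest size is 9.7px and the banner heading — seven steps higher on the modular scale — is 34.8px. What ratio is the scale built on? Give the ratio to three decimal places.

The ratio satisfies 9.7 × r⁷ = 34.8, so r = (34.8 / 9.7)^(1/7).
r = 3.5876^(1/7) ≈ 1.2002

1.200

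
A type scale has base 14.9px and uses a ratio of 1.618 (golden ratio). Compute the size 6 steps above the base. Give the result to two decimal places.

267.34px

Every step multiplies by the scale ratio.
14.9 × 1.618⁶ = 14.9 × 17.94201 ≈ 267.34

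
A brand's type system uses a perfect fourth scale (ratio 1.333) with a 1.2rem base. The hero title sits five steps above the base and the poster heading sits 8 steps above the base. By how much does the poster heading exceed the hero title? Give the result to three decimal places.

6.912rem

Step 5: 1.2 × 1.333⁵ = 5.05047rem
Step 8: 1.2 × 1.333⁸ = 11.96251rem
Difference: 11.96251 − 5.05047 = 6.91204rem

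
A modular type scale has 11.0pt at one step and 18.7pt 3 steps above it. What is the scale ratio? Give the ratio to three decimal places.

1.193

r³ = 18.7 / 11.0, so r = (18.7/11.0)^(1/3).
r = 1.7000^(1/3) ≈ 1.1935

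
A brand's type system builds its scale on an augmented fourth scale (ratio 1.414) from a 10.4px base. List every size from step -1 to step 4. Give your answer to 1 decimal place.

Step -1: 10.4 ÷ 1.414 = 7.4
Step 0: 10.4px
Step 1: 10.4 × 1.414 = 14.7
Step 2: 10.4 × 1.414² = 20.8
Step 3: 10.4 × 1.414³ = 29.4
Step 4: 10.4 × 1.414⁴ = 41.6

7.4px, 10.4px, 14.7px, 20.8px, 29.4px, 41.6px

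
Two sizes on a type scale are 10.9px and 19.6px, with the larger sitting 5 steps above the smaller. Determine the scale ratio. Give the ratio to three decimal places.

1.125

The ratio satisfies 10.9 × r⁵ = 19.6, so r = (19.6 / 10.9)^(1/5).
r = 1.7982^(1/5) ≈ 1.1245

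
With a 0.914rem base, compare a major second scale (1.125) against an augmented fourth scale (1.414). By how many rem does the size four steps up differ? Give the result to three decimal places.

2.190rem

Major second: 0.914 × 1.125⁴ = 1.46405rem
Augmented fourth: 0.914 × 1.414⁴ = 3.65379rem
Difference: 3.65379 − 1.46405 = 2.18974rem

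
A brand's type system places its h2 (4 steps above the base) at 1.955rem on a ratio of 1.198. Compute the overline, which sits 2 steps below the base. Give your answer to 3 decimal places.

0.661rem

1.955 ÷ 1.198⁶ = 1.955 ÷ 2.95625 ≈ 0.661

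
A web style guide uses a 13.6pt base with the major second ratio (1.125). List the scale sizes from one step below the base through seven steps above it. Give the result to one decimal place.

Step -1: 13.6 ÷ 1.125 = 12.1
Step 0: 13.6pt
Step 1: 13.6 × 1.125 = 15.3
Step 2: 13.6 × 1.125² = 17.2
Step 3: 13.6 × 1.125³ = 19.4
Step 4: 13.6 × 1.125⁴ = 21.8
Step 5: 13.6 × 1.125⁵ = 24.5
Step 6: 13.6 × 1.125⁶ = 27.6
Step 7: 13.6 × 1.125⁷ = 31.0

12.1pt, 13.6pt, 15.3pt, 17.2pt, 19.4pt, 21.8pt, 24.5pt, 27.6pt, 31.0pt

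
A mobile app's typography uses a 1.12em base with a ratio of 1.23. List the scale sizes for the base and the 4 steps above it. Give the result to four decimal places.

1.1200em, 1.3776em, 1.6944em, 2.0842em, 2.5635em

Step 0: 1.12em
Step 1: 1.12 × 1.23 = 1.3776
Step 2: 1.12 × 1.23² = 1.6944
Step 3: 1.12 × 1.23³ = 2.0842
Step 4: 1.12 × 1.23⁴ = 2.5635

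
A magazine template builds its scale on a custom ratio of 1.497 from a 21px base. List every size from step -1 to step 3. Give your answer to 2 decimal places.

14.03px, 21.00px, 31.44px, 47.06px, 70.45px

Step -1: 21.0 ÷ 1.497 = 14.03
Step 0: 21px
Step 1: 21.0 × 1.497 = 31.44
Step 2: 21.0 × 1.497² = 47.06
Step 3: 21.0 × 1.497³ = 70.45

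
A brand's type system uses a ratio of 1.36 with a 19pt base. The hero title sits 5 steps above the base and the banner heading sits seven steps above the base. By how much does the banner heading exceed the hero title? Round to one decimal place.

Step 5: 19.0 × 1.36⁵ = 88.399pt
Step 7: 19.0 × 1.36⁷ = 163.503pt
Difference: 163.503 − 88.399 = 75.104pt

75.1pt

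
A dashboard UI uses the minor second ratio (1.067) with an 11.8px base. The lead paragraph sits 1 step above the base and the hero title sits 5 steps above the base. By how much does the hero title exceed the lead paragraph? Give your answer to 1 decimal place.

Step 1: 11.8 × 1.067 = 12.591px
Step 5: 11.8 × 1.067⁵ = 16.319px
Difference: 16.319 − 12.591 = 3.728px

3.7px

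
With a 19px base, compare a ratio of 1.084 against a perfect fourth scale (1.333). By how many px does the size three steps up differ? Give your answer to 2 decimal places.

At 1.084: 19.0 × 1.084³ = 24.2015px
Perfect fourth: 19.0 × 1.333³ = 45.0033px
Difference: 45.0033 − 24.2015 = 20.8018px

20.80px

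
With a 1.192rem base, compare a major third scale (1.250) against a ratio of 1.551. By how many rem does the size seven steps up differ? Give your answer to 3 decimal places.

20.053rem

Major third: 1.192 × 1.250⁷ = 5.68390rem
At 1.551: 1.192 × 1.551⁷ = 25.73705rem
Difference: 25.73705 − 5.68390 = 20.05315rem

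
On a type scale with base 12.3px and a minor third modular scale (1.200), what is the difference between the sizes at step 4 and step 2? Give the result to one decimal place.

Step 2: 12.3 × 1.200² = 17.712px
Step 4: 12.3 × 1.200⁴ = 25.505px
Difference: 25.505 − 17.712 = 7.793px

7.8px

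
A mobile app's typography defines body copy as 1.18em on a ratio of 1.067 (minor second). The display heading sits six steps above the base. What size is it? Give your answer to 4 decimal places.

1.7413em

Every step multiplies by the scale ratio.
1.18 × 1.067⁶ = 1.18 × 1.47566 ≈ 1.7413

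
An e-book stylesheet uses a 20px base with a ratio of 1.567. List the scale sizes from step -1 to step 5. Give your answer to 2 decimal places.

Step -1: 20.0 ÷ 1.567 = 12.76
Step 0: 20px
Step 1: 20.0 × 1.567 = 31.34
Step 2: 20.0 × 1.567² = 49.11
Step 3: 20.0 × 1.567³ = 76.96
Step 4: 20.0 × 1.567⁴ = 120.59
Step 5: 20.0 × 1.567⁵ = 188.96

12.76px, 20.00px, 31.34px, 49.11px, 76.96px, 120.59px, 188.96px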